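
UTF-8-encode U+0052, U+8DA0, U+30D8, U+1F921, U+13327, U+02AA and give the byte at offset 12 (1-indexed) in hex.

1-indexed offset 12 is 0-indexed offset 11.
U+0052 → 1-byte form 52 at offsets 0–0.
U+8DA0 → 3-byte form E8 B6 A0 at offsets 1–3.
U+30D8 → 3-byte form E3 83 98 at offsets 4–6.
U+1F921 → 4-byte form F0 9F A4 A1 at offsets 7–10.
U+13327 → 4-byte form F0 93 8C A7 at offsets 11–14.
Offset 11 falls in char 5's range; it's byte 1 of F0 93 8C A7 = 0xF0.

0xF0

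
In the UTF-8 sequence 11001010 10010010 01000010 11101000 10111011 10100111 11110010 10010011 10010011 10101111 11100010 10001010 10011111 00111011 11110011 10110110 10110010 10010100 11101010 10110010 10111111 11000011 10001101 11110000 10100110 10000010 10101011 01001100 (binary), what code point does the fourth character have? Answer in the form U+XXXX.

U+934EF

Offset 0: leading byte 0xCA = 11001010 → 2-byte char #1 = CA 92.
Offset 2: leading byte 0x42 = 01000010 → 1-byte char #2 = 42.
Offset 3: leading byte 0xE8 = 11101000 → 3-byte char #3 = E8 BB A7.
Offset 6: leading byte 0xF2 = 11110010 → 4-byte char #4 = F2 93 93 AF.
Leading byte 0xF2 = 11110010 matches 11110xxx → 4-byte sequence.
Byte 1: 0xF2 = 11110010, payload 010 (3 bits).
Byte 2: 0x93 = 10010011 (10xxxxxx ✓), payload 010011.
Byte 3: 0x93 = 10010011 (10xxxxxx ✓), payload 010011.
Byte 4: 0xAF = 10101111 (10xxxxxx ✓), payload 101111.
Concatenate: 010010011010011101111 = 0x934EF (21 bits → U+934EF).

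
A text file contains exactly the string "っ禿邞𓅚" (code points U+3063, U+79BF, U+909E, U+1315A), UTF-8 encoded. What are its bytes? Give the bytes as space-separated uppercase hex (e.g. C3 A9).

U+3063: 3-byte form → E3 81 A3.
U+79BF: 3-byte form → E7 A6 BF.
U+909E: 3-byte form → E9 82 9E.
U+1315A: 4-byte form → F0 93 85 9A.
Concatenated (13 bytes): E3 81 A3 E7 A6 BF E9 82 9E F0 93 85 9A.

E3 81 A3 E7 A6 BF E9 82 9E F0 93 85 9A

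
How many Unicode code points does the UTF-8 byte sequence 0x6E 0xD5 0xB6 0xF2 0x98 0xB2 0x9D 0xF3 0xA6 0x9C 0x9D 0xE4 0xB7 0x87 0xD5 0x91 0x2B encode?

Byte at offset 0: 0x6E = 01101110 → 1-byte char (#1). Advance 1.
Byte at offset 1: 0xD5 = 11010101 → 2-byte char (#2). Advance 2.
Byte at offset 3: 0xF2 = 11110010 → 4-byte char (#3). Advance 4.
Byte at offset 7: 0xF3 = 11110011 → 4-byte char (#4). Advance 4.
Byte at offset 11: 0xE4 = 11100100 → 3-byte char (#5). Advance 3.
Byte at offset 14: 0xD5 = 11010101 → 2-byte char (#6). Advance 2.
Byte at offset 16: 0x2B = 00101011 → 1-byte char (#7). Advance 1.
Reached end at offset 17 after 7 code points.

7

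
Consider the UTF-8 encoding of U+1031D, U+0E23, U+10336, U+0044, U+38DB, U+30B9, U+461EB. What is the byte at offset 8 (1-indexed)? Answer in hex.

1-indexed offset 8 is 0-indexed offset 7.
U+1031D → 4-byte form F0 90 8C 9D at offsets 0–3.
U+0E23 → 3-byte form E0 B8 A3 at offsets 4–6.
U+10336 → 4-byte form F0 90 8C B6 at offsets 7–10.
Offset 7 falls in char 3's range; it's byte 1 of F0 90 8C B6 = 0xF0.

0xF0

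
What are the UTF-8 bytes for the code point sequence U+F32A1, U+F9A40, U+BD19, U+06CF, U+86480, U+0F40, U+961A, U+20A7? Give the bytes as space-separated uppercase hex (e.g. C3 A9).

F3 B3 8A A1 F3 B9 A9 80 EB B4 99 DB 8F F2 86 92 80 E0 BD 80 E9 98 9A E2 82 A7

U+F32A1: 4-byte form → F3 B3 8A A1.
U+F9A40: 4-byte form → F3 B9 A9 80.
U+BD19: 3-byte form → EB B4 99.
U+06CF: 2-byte form → DB 8F.
U+86480: 4-byte form → F2 86 92 80.
U+0F40: 3-byte form → E0 BD 80.
U+961A: 3-byte form → E9 98 9A.
U+20A7: 3-byte form → E2 82 A7.
Concatenated (26 bytes): F3 B3 8A A1 F3 B9 A9 80 EB B4 99 DB 8F F2 86 92 80 E0 BD 80 E9 98 9A E2 82 A7.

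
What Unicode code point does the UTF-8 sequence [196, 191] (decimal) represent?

U+013F

Leading byte 0xC4 = 11000100 matches 110xxxxx → 2-byte sequence.
Byte 1: 0xC4 = 11000100, payload 00100 (5 bits).
Byte 2: 0xBF = 10111111 (10xxxxxx ✓), payload 111111.
Concatenate: 00100111111 = 0x13F (11 bits → U+013F).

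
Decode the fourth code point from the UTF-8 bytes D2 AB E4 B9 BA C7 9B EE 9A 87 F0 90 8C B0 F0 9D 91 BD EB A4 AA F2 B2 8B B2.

Offset 0: leading byte 0xD2 = 11010010 → 2-byte char #1 = D2 AB.
Offset 2: leading byte 0xE4 = 11100100 → 3-byte char #2 = E4 B9 BA.
Offset 5: leading byte 0xC7 = 11000111 → 2-byte char #3 = C7 9B.
Offset 7: leading byte 0xEE = 11101110 → 3-byte char #4 = EE 9A 87.
Leading byte 0xEE = 11101110 matches 1110xxxx → 3-byte sequence.
Byte 1: 0xEE = 11101110, payload 1110 (4 bits).
Byte 2: 0x9A = 10011010 (10xxxxxx ✓), payload 011010.
Byte 3: 0x87 = 10000111 (10xxxxxx ✓), payload 000111.
Concatenate: 1110011010000111 = 0xE687 (16 bits → U+E687).

U+E687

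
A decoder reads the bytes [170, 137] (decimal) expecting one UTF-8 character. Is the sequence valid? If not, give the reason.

Byte 0xAA = 10101010 has the form 10xxxxxx — a continuation byte — but there is no preceding leading byte.

invalid (continuation byte with no leading byte)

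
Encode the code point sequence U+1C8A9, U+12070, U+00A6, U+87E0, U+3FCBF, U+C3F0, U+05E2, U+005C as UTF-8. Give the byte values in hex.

U+1C8A9: 4-byte form → F0 9C A2 A9.
U+12070: 4-byte form → F0 92 81 B0.
U+00A6: 2-byte form → C2 A6.
U+87E0: 3-byte form → E8 9F A0.
U+3FCBF: 4-byte form → F0 BF B2 BF.
U+C3F0: 3-byte form → EC 8F B0.
U+05E2: 2-byte form → D7 A2.
U+005C: 1-byte form → 5C.
Concatenated (23 bytes): F0 9C A2 A9 F0 92 81 B0 C2 A6 E8 9F A0 F0 BF B2 BF EC 8F B0 D7 A2 5C.

F0 9C A2 A9 F0 92 81 B0 C2 A6 E8 9F A0 F0 BF B2 BF EC 8F B0 D7 A2 5C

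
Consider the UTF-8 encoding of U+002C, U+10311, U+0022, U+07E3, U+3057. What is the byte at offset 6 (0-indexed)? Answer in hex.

0xDF

U+002C → 1-byte form 2C at offsets 0–0.
U+10311 → 4-byte form F0 90 8C 91 at offsets 1–4.
U+0022 → 1-byte form 22 at offsets 5–5.
U+07E3 → 2-byte form DF A3 at offsets 6–7.
Offset 6 falls in char 4's range; it's byte 1 of DF A3 = 0xDF.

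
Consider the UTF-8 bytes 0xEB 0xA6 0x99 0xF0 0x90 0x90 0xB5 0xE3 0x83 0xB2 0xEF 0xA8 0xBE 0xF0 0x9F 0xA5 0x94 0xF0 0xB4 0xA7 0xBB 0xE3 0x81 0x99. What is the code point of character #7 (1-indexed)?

Offset 0: leading byte 0xEB = 11101011 → 3-byte char #1 = EB A6 99.
Offset 3: leading byte 0xF0 = 11110000 → 4-byte char #2 = F0 90 90 B5.
Offset 7: leading byte 0xE3 = 11100011 → 3-byte char #3 = E3 83 B2.
Offset 10: leading byte 0xEF = 11101111 → 3-byte char #4 = EF A8 BE.
Offset 13: leading byte 0xF0 = 11110000 → 4-byte char #5 = F0 9F A5 94.
Offset 17: leading byte 0xF0 = 11110000 → 4-byte char #6 = F0 B4 A7 BB.
Offset 21: leading byte 0xE3 = 11100011 → 3-byte char #7 = E3 81 99.
Leading byte 0xE3 = 11100011 matches 1110xxxx → 3-byte sequence.
Byte 1: 0xE3 = 11100011, payload 0011 (4 bits).
Byte 2: 0x81 = 10000001 (10xxxxxx ✓), payload 000001.
Byte 3: 0x99 = 10011001 (10xxxxxx ✓), payload 011001.
Concatenate: 0011000001011001 = 0x3059 (16 bits → U+3059).

U+3059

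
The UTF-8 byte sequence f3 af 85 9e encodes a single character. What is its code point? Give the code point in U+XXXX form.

U+EF15E

Leading byte 0xF3 = 11110011 matches 11110xxx → 4-byte sequence.
Byte 1: 0xF3 = 11110011, payload 011 (3 bits).
Byte 2: 0xAF = 10101111 (10xxxxxx ✓), payload 101111.
Byte 3: 0x85 = 10000101 (10xxxxxx ✓), payload 000101.
Byte 4: 0x9E = 10011110 (10xxxxxx ✓), payload 011110.
Concatenate: 011101111000101011110 = 0xEF15E (21 bits → U+EF15E).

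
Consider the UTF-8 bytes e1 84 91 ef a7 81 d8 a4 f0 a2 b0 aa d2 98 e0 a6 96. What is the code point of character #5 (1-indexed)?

Offset 0: leading byte 0xE1 = 11100001 → 3-byte char #1 = E1 84 91.
Offset 3: leading byte 0xEF = 11101111 → 3-byte char #2 = EF A7 81.
Offset 6: leading byte 0xD8 = 11011000 → 2-byte char #3 = D8 A4.
Offset 8: leading byte 0xF0 = 11110000 → 4-byte char #4 = F0 A2 B0 AA.
Offset 12: leading byte 0xD2 = 11010010 → 2-byte char #5 = D2 98.
Leading byte 0xD2 = 11010010 matches 110xxxxx → 2-byte sequence.
Byte 1: 0xD2 = 11010010, payload 10010 (5 bits).
Byte 2: 0x98 = 10011000 (10xxxxxx ✓), payload 011000.
Concatenate: 10010011000 = 0x498 (11 bits → U+0498).

U+0498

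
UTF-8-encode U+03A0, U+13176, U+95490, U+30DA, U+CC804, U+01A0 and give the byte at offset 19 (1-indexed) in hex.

1-indexed offset 19 is 0-indexed offset 18.
U+03A0 → 2-byte form CE A0 at offsets 0–1.
U+13176 → 4-byte form F0 93 85 B6 at offsets 2–5.
U+95490 → 4-byte form F2 95 92 90 at offsets 6–9.
U+30DA → 3-byte form E3 83 9A at offsets 10–12.
U+CC804 → 4-byte form F3 8C A0 84 at offsets 13–16.
U+01A0 → 2-byte form C6 A0 at offsets 17–18.
Offset 18 falls in char 6's range; it's byte 2 of C6 A0 = 0xA0.

0xA0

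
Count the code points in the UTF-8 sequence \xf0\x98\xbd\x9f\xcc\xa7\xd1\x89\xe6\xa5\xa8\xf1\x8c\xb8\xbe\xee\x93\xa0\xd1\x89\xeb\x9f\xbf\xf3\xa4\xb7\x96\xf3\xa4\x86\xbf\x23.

11

Byte at offset 0: 0xF0 = 11110000 → 4-byte char (#1). Advance 4.
Byte at offset 4: 0xCC = 11001100 → 2-byte char (#2). Advance 2.
Byte at offset 6: 0xD1 = 11010001 → 2-byte char (#3). Advance 2.
Byte at offset 8: 0xE6 = 11100110 → 3-byte char (#4). Advance 3.
Byte at offset 11: 0xF1 = 11110001 → 4-byte char (#5). Advance 4.
Byte at offset 15: 0xEE = 11101110 → 3-byte char (#6). Advance 3.
Byte at offset 18: 0xD1 = 11010001 → 2-byte char (#7). Advance 2.
Byte at offset 20: 0xEB = 11101011 → 3-byte char (#8). Advance 3.
Byte at offset 23: 0xF3 = 11110011 → 4-byte char (#9). Advance 4.
Byte at offset 27: 0xF3 = 11110011 → 4-byte char (#10). Advance 4.
Byte at offset 31: 0x23 = 00100011 → 1-byte char (#11). Advance 1.
Reached end at offset 32 after 11 code points.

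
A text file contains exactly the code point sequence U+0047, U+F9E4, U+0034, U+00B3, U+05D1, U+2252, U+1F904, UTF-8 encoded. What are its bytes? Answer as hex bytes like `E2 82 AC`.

47 EF A7 A4 34 C2 B3 D7 91 E2 89 92 F0 9F A4 84

U+0047: 1-byte form → 47.
U+F9E4: 3-byte form → EF A7 A4.
U+0034: 1-byte form → 34.
U+00B3: 2-byte form → C2 B3.
U+05D1: 2-byte form → D7 91.
U+2252: 3-byte form → E2 89 92.
U+1F904: 4-byte form → F0 9F A4 84.
Concatenated (16 bytes): 47 EF A7 A4 34 C2 B3 D7 91 E2 89 92 F0 9F A4 84.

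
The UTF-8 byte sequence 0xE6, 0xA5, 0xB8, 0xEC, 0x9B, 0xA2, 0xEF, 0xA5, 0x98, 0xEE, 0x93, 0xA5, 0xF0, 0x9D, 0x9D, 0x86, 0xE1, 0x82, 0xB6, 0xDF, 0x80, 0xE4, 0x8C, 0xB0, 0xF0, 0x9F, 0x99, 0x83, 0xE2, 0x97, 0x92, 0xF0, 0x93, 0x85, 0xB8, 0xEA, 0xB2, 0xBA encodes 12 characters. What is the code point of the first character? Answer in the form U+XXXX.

Offset 0: leading byte 0xE6 = 11100110 → 3-byte char #1 = E6 A5 B8.
Leading byte 0xE6 = 11100110 matches 1110xxxx → 3-byte sequence.
Byte 1: 0xE6 = 11100110, payload 0110 (4 bits).
Byte 2: 0xA5 = 10100101 (10xxxxxx ✓), payload 100101.
Byte 3: 0xB8 = 10111000 (10xxxxxx ✓), payload 111000.
Concatenate: 0110100101111000 = 0x6978 (16 bits → U+6978).

U+6978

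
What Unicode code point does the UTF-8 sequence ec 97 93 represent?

Leading byte 0xEC = 11101100 matches 1110xxxx → 3-byte sequence.
Byte 1: 0xEC = 11101100, payload 1100 (4 bits).
Byte 2: 0x97 = 10010111 (10xxxxxx ✓), payload 010111.
Byte 3: 0x93 = 10010011 (10xxxxxx ✓), payload 010011.
Concatenate: 1100010111010011 = 0xC5D3 (16 bits → U+C5D3).

U+C5D3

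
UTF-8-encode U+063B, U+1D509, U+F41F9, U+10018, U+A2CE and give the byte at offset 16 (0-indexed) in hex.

0x8E

U+063B → 2-byte form D8 BB at offsets 0–1.
U+1D509 → 4-byte form F0 9D 94 89 at offsets 2–5.
U+F41F9 → 4-byte form F3 B4 87 B9 at offsets 6–9.
U+10018 → 4-byte form F0 90 80 98 at offsets 10–13.
U+A2CE → 3-byte form EA 8B 8E at offsets 14–16.
Offset 16 falls in char 5's range; it's byte 3 of EA 8B 8E = 0x8E.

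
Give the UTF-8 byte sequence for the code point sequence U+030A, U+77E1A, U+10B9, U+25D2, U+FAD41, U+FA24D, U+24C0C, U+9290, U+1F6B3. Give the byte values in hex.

U+030A: 2-byte form → CC 8A.
U+77E1A: 4-byte form → F1 B7 B8 9A.
U+10B9: 3-byte form → E1 82 B9.
U+25D2: 3-byte form → E2 97 92.
U+FAD41: 4-byte form → F3 BA B5 81.
U+FA24D: 4-byte form → F3 BA 89 8D.
U+24C0C: 4-byte form → F0 A4 B0 8C.
U+9290: 3-byte form → E9 8A 90.
U+1F6B3: 4-byte form → F0 9F 9A B3.
Concatenated (31 bytes): CC 8A F1 B7 B8 9A E1 82 B9 E2 97 92 F3 BA B5 81 F3 BA 89 8D F0 A4 B0 8C E9 8A 90 F0 9F 9A B3.

CC 8A F1 B7 B8 9A E1 82 B9 E2 97 92 F3 BA B5 81 F3 BA 89 8D F0 A4 B0 8C E9 8A 90 F0 9F 9A B3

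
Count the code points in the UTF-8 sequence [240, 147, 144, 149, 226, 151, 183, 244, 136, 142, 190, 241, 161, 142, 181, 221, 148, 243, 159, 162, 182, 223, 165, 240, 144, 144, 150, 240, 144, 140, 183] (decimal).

Byte at offset 0: 0xF0 = 11110000 → 4-byte char (#1). Advance 4.
Byte at offset 4: 0xE2 = 11100010 → 3-byte char (#2). Advance 3.
Byte at offset 7: 0xF4 = 11110100 → 4-byte char (#3). Advance 4.
Byte at offset 11: 0xF1 = 11110001 → 4-byte char (#4). Advance 4.
Byte at offset 15: 0xDD = 11011101 → 2-byte char (#5). Advance 2.
Byte at offset 17: 0xF3 = 11110011 → 4-byte char (#6). Advance 4.
Byte at offset 21: 0xDF = 11011111 → 2-byte char (#7). Advance 2.
Byte at offset 23: 0xF0 = 11110000 → 4-byte char (#8). Advance 4.
Byte at offset 27: 0xF0 = 11110000 → 4-byte char (#9). Advance 4.
Reached end at offset 31 after 9 code points.

9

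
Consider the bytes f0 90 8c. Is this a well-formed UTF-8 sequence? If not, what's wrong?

invalid (sequence truncated)

Leading byte 0xF0 = 11110000 → 4-byte form, but only 3 bytes are present.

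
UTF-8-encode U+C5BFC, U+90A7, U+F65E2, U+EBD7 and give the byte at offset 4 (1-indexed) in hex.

0xBC

1-indexed offset 4 is 0-indexed offset 3.
U+C5BFC → 4-byte form F3 85 AF BC at offsets 0–3.
Offset 3 falls in char 1's range; it's byte 4 of F3 85 AF BC = 0xBC.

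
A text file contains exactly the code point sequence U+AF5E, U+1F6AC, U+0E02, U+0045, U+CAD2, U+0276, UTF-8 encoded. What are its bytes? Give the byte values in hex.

U+AF5E: 3-byte form → EA BD 9E.
U+1F6AC: 4-byte form → F0 9F 9A AC.
U+0E02: 3-byte form → E0 B8 82.
U+0045: 1-byte form → 45.
U+CAD2: 3-byte form → EC AB 92.
U+0276: 2-byte form → C9 B6.
Concatenated (16 bytes): EA BD 9E F0 9F 9A AC E0 B8 82 45 EC AB 92 C9 B6.

EA BD 9E F0 9F 9A AC E0 B8 82 45 EC AB 92 C9 B6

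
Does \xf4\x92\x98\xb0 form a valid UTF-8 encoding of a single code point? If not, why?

Leading byte 0xF4 = 11110100 → 4-byte form.
Payload = 0x112630, which exceeds U+10FFFF, the maximum Unicode code point. (Leading bytes F5–FF, or F4 followed by ≥ 0x90, are invalid.)

invalid (encodes a value above U+10FFFF)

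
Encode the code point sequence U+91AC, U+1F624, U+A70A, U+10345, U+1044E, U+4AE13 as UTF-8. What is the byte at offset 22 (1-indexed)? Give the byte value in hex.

0x93

1-indexed offset 22 is 0-indexed offset 21.
U+91AC → 3-byte form E9 86 AC at offsets 0–2.
U+1F624 → 4-byte form F0 9F 98 A4 at offsets 3–6.
U+A70A → 3-byte form EA 9C 8A at offsets 7–9.
U+10345 → 4-byte form F0 90 8D 85 at offsets 10–13.
U+1044E → 4-byte form F0 90 91 8E at offsets 14–17.
U+4AE13 → 4-byte form F1 8A B8 93 at offsets 18–21.
Offset 21 falls in char 6's range; it's byte 4 of F1 8A B8 93 = 0x93.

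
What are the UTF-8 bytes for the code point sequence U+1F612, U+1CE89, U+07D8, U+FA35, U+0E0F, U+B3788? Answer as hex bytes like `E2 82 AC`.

F0 9F 98 92 F0 9C BA 89 DF 98 EF A8 B5 E0 B8 8F F2 B3 9E 88

U+1F612: 4-byte form → F0 9F 98 92.
U+1CE89: 4-byte form → F0 9C BA 89.
U+07D8: 2-byte form → DF 98.
U+FA35: 3-byte form → EF A8 B5.
U+0E0F: 3-byte form → E0 B8 8F.
U+B3788: 4-byte form → F2 B3 9E 88.
Concatenated (20 bytes): F0 9F 98 92 F0 9C BA 89 DF 98 EF A8 B5 E0 B8 8F F2 B3 9E 88.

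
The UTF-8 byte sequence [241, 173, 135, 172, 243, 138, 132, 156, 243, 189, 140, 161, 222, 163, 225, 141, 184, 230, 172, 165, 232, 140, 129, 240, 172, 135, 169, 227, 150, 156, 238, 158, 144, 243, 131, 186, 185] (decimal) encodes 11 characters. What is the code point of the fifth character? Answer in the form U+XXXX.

Offset 0: leading byte 0xF1 = 11110001 → 4-byte char #1 = F1 AD 87 AC.
Offset 4: leading byte 0xF3 = 11110011 → 4-byte char #2 = F3 8A 84 9C.
Offset 8: leading byte 0xF3 = 11110011 → 4-byte char #3 = F3 BD 8C A1.
Offset 12: leading byte 0xDE = 11011110 → 2-byte char #4 = DE A3.
Offset 14: leading byte 0xE1 = 11100001 → 3-byte char #5 = E1 8D B8.
Leading byte 0xE1 = 11100001 matches 1110xxxx → 3-byte sequence.
Byte 1: 0xE1 = 11100001, payload 0001 (4 bits).
Byte 2: 0x8D = 10001101 (10xxxxxx ✓), payload 001101.
Byte 3: 0xB8 = 10111000 (10xxxxxx ✓), payload 111000.
Concatenate: 0001001101111000 = 0x1378 (16 bits → U+1378).

U+1378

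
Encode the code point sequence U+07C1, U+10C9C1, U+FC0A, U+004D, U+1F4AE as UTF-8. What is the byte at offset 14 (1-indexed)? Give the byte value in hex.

1-indexed offset 14 is 0-indexed offset 13.
U+07C1 → 2-byte form DF 81 at offsets 0–1.
U+10C9C1 → 4-byte form F4 8C A7 81 at offsets 2–5.
U+FC0A → 3-byte form EF B0 8A at offsets 6–8.
U+004D → 1-byte form 4D at offsets 9–9.
U+1F4AE → 4-byte form F0 9F 92 AE at offsets 10–13.
Offset 13 falls in char 5's range; it's byte 4 of F0 9F 92 AE = 0xAE.

0xAE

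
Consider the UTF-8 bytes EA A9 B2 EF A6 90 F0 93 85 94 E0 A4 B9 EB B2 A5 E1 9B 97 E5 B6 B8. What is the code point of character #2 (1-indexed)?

U+F990

Offset 0: leading byte 0xEA = 11101010 → 3-byte char #1 = EA A9 B2.
Offset 3: leading byte 0xEF = 11101111 → 3-byte char #2 = EF A6 90.
Leading byte 0xEF = 11101111 matches 1110xxxx → 3-byte sequence.
Byte 1: 0xEF = 11101111, payload 1111 (4 bits).
Byte 2: 0xA6 = 10100110 (10xxxxxx ✓), payload 100110.
Byte 3: 0x90 = 10010000 (10xxxxxx ✓), payload 010000.
Concatenate: 1111100110010000 = 0xF990 (16 bits → U+F990).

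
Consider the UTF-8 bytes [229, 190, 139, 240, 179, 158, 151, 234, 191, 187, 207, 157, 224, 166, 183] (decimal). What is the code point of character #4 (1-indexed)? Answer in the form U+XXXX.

Offset 0: leading byte 0xE5 = 11100101 → 3-byte char #1 = E5 BE 8B.
Offset 3: leading byte 0xF0 = 11110000 → 4-byte char #2 = F0 B3 9E 97.
Offset 7: leading byte 0xEA = 11101010 → 3-byte char #3 = EA BF BB.
Offset 10: leading byte 0xCF = 11001111 → 2-byte char #4 = CF 9D.
Leading byte 0xCF = 11001111 matches 110xxxxx → 2-byte sequence.
Byte 1: 0xCF = 11001111, payload 01111 (5 bits).
Byte 2: 0x9D = 10011101 (10xxxxxx ✓), payload 011101.
Concatenate: 01111011101 = 0x3DD (11 bits → U+03DD).

U+03DD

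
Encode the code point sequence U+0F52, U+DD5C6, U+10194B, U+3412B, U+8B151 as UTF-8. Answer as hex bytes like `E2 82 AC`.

U+0F52: 3-byte form → E0 BD 92.
U+DD5C6: 4-byte form → F3 9D 97 86.
U+10194B: 4-byte form → F4 81 A5 8B.
U+3412B: 4-byte form → F0 B4 84 AB.
U+8B151: 4-byte form → F2 8B 85 91.
Concatenated (19 bytes): E0 BD 92 F3 9D 97 86 F4 81 A5 8B F0 B4 84 AB F2 8B 85 91.

E0 BD 92 F3 9D 97 86 F4 81 A5 8B F0 B4 84 AB F2 8B 85 91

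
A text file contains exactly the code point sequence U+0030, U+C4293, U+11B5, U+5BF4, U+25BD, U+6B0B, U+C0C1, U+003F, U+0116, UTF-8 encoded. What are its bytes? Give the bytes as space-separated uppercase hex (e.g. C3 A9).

30 F3 84 8A 93 E1 86 B5 E5 AF B4 E2 96 BD E6 AC 8B EC 83 81 3F C4 96

U+0030: 1-byte form → 30.
U+C4293: 4-byte form → F3 84 8A 93.
U+11B5: 3-byte form → E1 86 B5.
U+5BF4: 3-byte form → E5 AF B4.
U+25BD: 3-byte form → E2 96 BD.
U+6B0B: 3-byte form → E6 AC 8B.
U+C0C1: 3-byte form → EC 83 81.
U+003F: 1-byte form → 3F.
U+0116: 2-byte form → C4 96.
Concatenated (23 bytes): 30 F3 84 8A 93 E1 86 B5 E5 AF B4 E2 96 BD E6 AC 8B EC 83 81 3F C4 96.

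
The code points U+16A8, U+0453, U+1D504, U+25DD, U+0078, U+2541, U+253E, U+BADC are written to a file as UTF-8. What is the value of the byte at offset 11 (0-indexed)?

0x9D

U+16A8 → 3-byte form E1 9A A8 at offsets 0–2.
U+0453 → 2-byte form D1 93 at offsets 3–4.
U+1D504 → 4-byte form F0 9D 94 84 at offsets 5–8.
U+25DD → 3-byte form E2 97 9D at offsets 9–11.
Offset 11 falls in char 4's range; it's byte 3 of E2 97 9D = 0x9D.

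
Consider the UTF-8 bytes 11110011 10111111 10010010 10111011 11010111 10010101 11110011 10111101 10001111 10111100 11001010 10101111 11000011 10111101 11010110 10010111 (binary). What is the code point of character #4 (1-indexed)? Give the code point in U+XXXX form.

U+02AF

Offset 0: leading byte 0xF3 = 11110011 → 4-byte char #1 = F3 BF 92 BB.
Offset 4: leading byte 0xD7 = 11010111 → 2-byte char #2 = D7 95.
Offset 6: leading byte 0xF3 = 11110011 → 4-byte char #3 = F3 BD 8F BC.
Offset 10: leading byte 0xCA = 11001010 → 2-byte char #4 = CA AF.
Leading byte 0xCA = 11001010 matches 110xxxxx → 2-byte sequence.
Byte 1: 0xCA = 11001010, payload 01010 (5 bits).
Byte 2: 0xAF = 10101111 (10xxxxxx ✓), payload 101111.
Concatenate: 01010101111 = 0x2AF (11 bits → U+02AF).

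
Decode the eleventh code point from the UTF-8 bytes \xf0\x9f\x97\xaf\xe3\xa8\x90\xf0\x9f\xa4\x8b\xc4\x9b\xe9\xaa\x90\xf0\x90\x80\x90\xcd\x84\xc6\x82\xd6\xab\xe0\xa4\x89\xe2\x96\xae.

U+25AE

Offset 0: leading byte 0xF0 = 11110000 → 4-byte char #1 = F0 9F 97 AF.
Offset 4: leading byte 0xE3 = 11100011 → 3-byte char #2 = E3 A8 90.
Offset 7: leading byte 0xF0 = 11110000 → 4-byte char #3 = F0 9F A4 8B.
Offset 11: leading byte 0xC4 = 11000100 → 2-byte char #4 = C4 9B.
Offset 13: leading byte 0xE9 = 11101001 → 3-byte char #5 = E9 AA 90.
Offset 16: leading byte 0xF0 = 11110000 → 4-byte char #6 = F0 90 80 90.
Offset 20: leading byte 0xCD = 11001101 → 2-byte char #7 = CD 84.
Offset 22: leading byte 0xC6 = 11000110 → 2-byte char #8 = C6 82.
Offset 24: leading byte 0xD6 = 11010110 → 2-byte char #9 = D6 AB.
Offset 26: leading byte 0xE0 = 11100000 → 3-byte char #10 = E0 A4 89.
Offset 29: leading byte 0xE2 = 11100010 → 3-byte char #11 = E2 96 AE.
Leading byte 0xE2 = 11100010 matches 1110xxxx → 3-byte sequence.
Byte 1: 0xE2 = 11100010, payload 0010 (4 bits).
Byte 2: 0x96 = 10010110 (10xxxxxx ✓), payload 010110.
Byte 3: 0xAE = 10101110 (10xxxxxx ✓), payload 101110.
Concatenate: 0010010110101110 = 0x25AE (16 bits → U+25AE).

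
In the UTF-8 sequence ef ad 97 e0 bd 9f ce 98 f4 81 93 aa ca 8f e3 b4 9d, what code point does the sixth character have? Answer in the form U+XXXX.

Offset 0: leading byte 0xEF = 11101111 → 3-byte char #1 = EF AD 97.
Offset 3: leading byte 0xE0 = 11100000 → 3-byte char #2 = E0 BD 9F.
Offset 6: leading byte 0xCE = 11001110 → 2-byte char #3 = CE 98.
Offset 8: leading byte 0xF4 = 11110100 → 4-byte char #4 = F4 81 93 AA.
Offset 12: leading byte 0xCA = 11001010 → 2-byte char #5 = CA 8F.
Offset 14: leading byte 0xE3 = 11100011 → 3-byte char #6 = E3 B4 9D.
Leading byte 0xE3 = 11100011 matches 1110xxxx → 3-byte sequence.
Byte 1: 0xE3 = 11100011, payload 0011 (4 bits).
Byte 2: 0xB4 = 10110100 (10xxxxxx ✓), payload 110100.
Byte 3: 0x9D = 10011101 (10xxxxxx ✓), payload 011101.
Concatenate: 0011110100011101 = 0x3D1D (16 bits → U+3D1D).

U+3D1D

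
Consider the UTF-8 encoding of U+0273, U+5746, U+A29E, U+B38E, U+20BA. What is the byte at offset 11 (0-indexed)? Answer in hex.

0xE2

U+0273 → 2-byte form C9 B3 at offsets 0–1.
U+5746 → 3-byte form E5 9D 86 at offsets 2–4.
U+A29E → 3-byte form EA 8A 9E at offsets 5–7.
U+B38E → 3-byte form EB 8E 8E at offsets 8–10.
U+20BA → 3-byte form E2 82 BA at offsets 11–13.
Offset 11 falls in char 5's range; it's byte 1 of E2 82 BA = 0xE2.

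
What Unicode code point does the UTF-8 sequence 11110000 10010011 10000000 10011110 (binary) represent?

U+1301E

Leading byte 0xF0 = 11110000 matches 11110xxx → 4-byte sequence.
Byte 1: 0xF0 = 11110000, payload 000 (3 bits).
Byte 2: 0x93 = 10010011 (10xxxxxx ✓), payload 010011.
Byte 3: 0x80 = 10000000 (10xxxxxx ✓), payload 000000.
Byte 4: 0x9E = 10011110 (10xxxxxx ✓), payload 011110.
Concatenate: 000010011000000011110 = 0x1301E (21 bits → U+1301E).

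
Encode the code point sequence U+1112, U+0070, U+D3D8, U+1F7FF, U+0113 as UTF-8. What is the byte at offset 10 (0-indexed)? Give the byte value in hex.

0xBF

U+1112 → 3-byte form E1 84 92 at offsets 0–2.
U+0070 → 1-byte form 70 at offsets 3–3.
U+D3D8 → 3-byte form ED 8F 98 at offsets 4–6.
U+1F7FF → 4-byte form F0 9F 9F BF at offsets 7–10.
Offset 10 falls in char 4's range; it's byte 4 of F0 9F 9F BF = 0xBF.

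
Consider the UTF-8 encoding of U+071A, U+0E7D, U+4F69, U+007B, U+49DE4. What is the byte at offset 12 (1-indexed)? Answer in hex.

1-indexed offset 12 is 0-indexed offset 11.
U+071A → 2-byte form DC 9A at offsets 0–1.
U+0E7D → 3-byte form E0 B9 BD at offsets 2–4.
U+4F69 → 3-byte form E4 BD A9 at offsets 5–7.
U+007B → 1-byte form 7B at offsets 8–8.
U+49DE4 → 4-byte form F1 89 B7 A4 at offsets 9–12.
Offset 11 falls in char 5's range; it's byte 3 of F1 89 B7 A4 = 0xB7.

0xB7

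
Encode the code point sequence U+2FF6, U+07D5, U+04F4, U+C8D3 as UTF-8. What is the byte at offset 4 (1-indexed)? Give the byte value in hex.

1-indexed offset 4 is 0-indexed offset 3.
U+2FF6 → 3-byte form E2 BF B6 at offsets 0–2.
U+07D5 → 2-byte form DF 95 at offsets 3–4.
Offset 3 falls in char 2's range; it's byte 1 of DF 95 = 0xDF.

0xDF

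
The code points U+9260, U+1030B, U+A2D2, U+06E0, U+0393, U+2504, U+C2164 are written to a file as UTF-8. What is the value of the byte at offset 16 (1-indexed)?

0x94

1-indexed offset 16 is 0-indexed offset 15.
U+9260 → 3-byte form E9 89 A0 at offsets 0–2.
U+1030B → 4-byte form F0 90 8C 8B at offsets 3–6.
U+A2D2 → 3-byte form EA 8B 92 at offsets 7–9.
U+06E0 → 2-byte form DB A0 at offsets 10–11.
U+0393 → 2-byte form CE 93 at offsets 12–13.
U+2504 → 3-byte form E2 94 84 at offsets 14–16.
Offset 15 falls in char 6's range; it's byte 2 of E2 94 84 = 0x94.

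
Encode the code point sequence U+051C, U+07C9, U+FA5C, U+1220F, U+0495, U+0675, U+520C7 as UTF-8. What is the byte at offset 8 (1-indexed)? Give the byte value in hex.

1-indexed offset 8 is 0-indexed offset 7.
U+051C → 2-byte form D4 9C at offsets 0–1.
U+07C9 → 2-byte form DF 89 at offsets 2–3.
U+FA5C → 3-byte form EF A9 9C at offsets 4–6.
U+1220F → 4-byte form F0 92 88 8F at offsets 7–10.
Offset 7 falls in char 4's range; it's byte 1 of F0 92 88 8F = 0xF0.

0xF0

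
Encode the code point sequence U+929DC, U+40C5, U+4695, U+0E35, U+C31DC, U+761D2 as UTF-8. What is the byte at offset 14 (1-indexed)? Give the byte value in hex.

0xF3

1-indexed offset 14 is 0-indexed offset 13.
U+929DC → 4-byte form F2 92 A7 9C at offsets 0–3.
U+40C5 → 3-byte form E4 83 85 at offsets 4–6.
U+4695 → 3-byte form E4 9A 95 at offsets 7–9.
U+0E35 → 3-byte form E0 B8 B5 at offsets 10–12.
U+C31DC → 4-byte form F3 83 87 9C at offsets 13–16.
Offset 13 falls in char 5's range; it's byte 1 of F3 83 87 9C = 0xF3.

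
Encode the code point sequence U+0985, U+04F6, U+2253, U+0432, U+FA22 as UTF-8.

U+0985: 3-byte form → E0 A6 85.
U+04F6: 2-byte form → D3 B6.
U+2253: 3-byte form → E2 89 93.
U+0432: 2-byte form → D0 B2.
U+FA22: 3-byte form → EF A8 A2.
Concatenated (13 bytes): E0 A6 85 D3 B6 E2 89 93 D0 B2 EF A8 A2.

E0 A6 85 D3 B6 E2 89 93 D0 B2 EF A8 A2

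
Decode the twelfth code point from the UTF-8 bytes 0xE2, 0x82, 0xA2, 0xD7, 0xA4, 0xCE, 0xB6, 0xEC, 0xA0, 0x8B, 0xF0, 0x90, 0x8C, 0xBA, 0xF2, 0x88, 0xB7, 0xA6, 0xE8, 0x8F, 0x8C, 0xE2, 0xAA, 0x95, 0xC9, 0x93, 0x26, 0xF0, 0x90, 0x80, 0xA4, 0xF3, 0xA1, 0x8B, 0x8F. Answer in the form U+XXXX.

U+E12CF

Offset 0: leading byte 0xE2 = 11100010 → 3-byte char #1 = E2 82 A2.
Offset 3: leading byte 0xD7 = 11010111 → 2-byte char #2 = D7 A4.
Offset 5: leading byte 0xCE = 11001110 → 2-byte char #3 = CE B6.
Offset 7: leading byte 0xEC = 11101100 → 3-byte char #4 = EC A0 8B.
Offset 10: leading byte 0xF0 = 11110000 → 4-byte char #5 = F0 90 8C BA.
Offset 14: leading byte 0xF2 = 11110010 → 4-byte char #6 = F2 88 B7 A6.
Offset 18: leading byte 0xE8 = 11101000 → 3-byte char #7 = E8 8F 8C.
Offset 21: leading byte 0xE2 = 11100010 → 3-byte char #8 = E2 AA 95.
Offset 24: leading byte 0xC9 = 11001001 → 2-byte char #9 = C9 93.
Offset 26: leading byte 0x26 = 00100110 → 1-byte char #10 = 26.
Offset 27: leading byte 0xF0 = 11110000 → 4-byte char #11 = F0 90 80 A4.
Offset 31: leading byte 0xF3 = 11110011 → 4-byte char #12 = F3 A1 8B 8F.
Leading byte 0xF3 = 11110011 matches 11110xxx → 4-byte sequence.
Byte 1: 0xF3 = 11110011, payload 011 (3 bits).
Byte 2: 0xA1 = 10100001 (10xxxxxx ✓), payload 100001.
Byte 3: 0x8B = 10001011 (10xxxxxx ✓), payload 001011.
Byte 4: 0x8F = 10001111 (10xxxxxx ✓), payload 001111.
Concatenate: 011100001001011001111 = 0xE12CF (21 bits → U+E12CF).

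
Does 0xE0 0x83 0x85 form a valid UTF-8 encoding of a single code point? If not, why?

invalid (overlong encoding)

Leading byte 0xE0 = 11100000 → 3-byte form.
Continuation bytes all match 10xxxxxx. Payload decodes to 0xC5.
But 0xC5 < 0x800, the minimum for a 3-byte sequence — this is an overlong encoding.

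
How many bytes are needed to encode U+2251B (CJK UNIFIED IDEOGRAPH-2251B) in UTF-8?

4

U+2251B = 0x2251B. UTF-8 uses 1 byte below 0x80, 2 below 0x800, 3 below 0x10000, 4 up to 0x10FFFF. 0x2251B is in U+10000–U+10FFFF → 4 bytes.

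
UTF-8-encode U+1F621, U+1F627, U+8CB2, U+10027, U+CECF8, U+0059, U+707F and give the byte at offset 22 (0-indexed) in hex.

U+1F621 → 4-byte form F0 9F 98 A1 at offsets 0–3.
U+1F627 → 4-byte form F0 9F 98 A7 at offsets 4–7.
U+8CB2 → 3-byte form E8 B2 B2 at offsets 8–10.
U+10027 → 4-byte form F0 90 80 A7 at offsets 11–14.
U+CECF8 → 4-byte form F3 8E B3 B8 at offsets 15–18.
U+0059 → 1-byte form 59 at offsets 19–19.
U+707F → 3-byte form E7 81 BF at offsets 20–22.
Offset 22 falls in char 7's range; it's byte 3 of E7 81 BF = 0xBF.

0xBF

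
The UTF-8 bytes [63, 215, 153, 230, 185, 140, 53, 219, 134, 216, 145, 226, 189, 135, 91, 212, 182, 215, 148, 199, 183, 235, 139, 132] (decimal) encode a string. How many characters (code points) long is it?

Byte at offset 0: 0x3F = 00111111 → 1-byte char (#1). Advance 1.
Byte at offset 1: 0xD7 = 11010111 → 2-byte char (#2). Advance 2.
Byte at offset 3: 0xE6 = 11100110 → 3-byte char (#3). Advance 3.
Byte at offset 6: 0x35 = 00110101 → 1-byte char (#4). Advance 1.
Byte at offset 7: 0xDB = 11011011 → 2-byte char (#5). Advance 2.
Byte at offset 9: 0xD8 = 11011000 → 2-byte char (#6). Advance 2.
Byte at offset 11: 0xE2 = 11100010 → 3-byte char (#7). Advance 3.
Byte at offset 14: 0x5B = 01011011 → 1-byte char (#8). Advance 1.
Byte at offset 15: 0xD4 = 11010100 → 2-byte char (#9). Advance 2.
Byte at offset 17: 0xD7 = 11010111 → 2-byte char (#10). Advance 2.
Byte at offset 19: 0xC7 = 11000111 → 2-byte char (#11). Advance 2.
Byte at offset 21: 0xEB = 11101011 → 3-byte char (#12). Advance 3.
Reached end at offset 24 after 12 code points.

12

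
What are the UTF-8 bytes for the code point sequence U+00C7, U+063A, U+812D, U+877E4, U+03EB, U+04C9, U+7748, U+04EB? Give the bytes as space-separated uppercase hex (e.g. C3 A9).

U+00C7: 2-byte form → C3 87.
U+063A: 2-byte form → D8 BA.
U+812D: 3-byte form → E8 84 AD.
U+877E4: 4-byte form → F2 87 9F A4.
U+03EB: 2-byte form → CF AB.
U+04C9: 2-byte form → D3 89.
U+7748: 3-byte form → E7 9D 88.
U+04EB: 2-byte form → D3 AB.
Concatenated (20 bytes): C3 87 D8 BA E8 84 AD F2 87 9F A4 CF AB D3 89 E7 9D 88 D3 AB.

C3 87 D8 BA E8 84 AD F2 87 9F A4 CF AB D3 89 E7 9D 88 D3 AB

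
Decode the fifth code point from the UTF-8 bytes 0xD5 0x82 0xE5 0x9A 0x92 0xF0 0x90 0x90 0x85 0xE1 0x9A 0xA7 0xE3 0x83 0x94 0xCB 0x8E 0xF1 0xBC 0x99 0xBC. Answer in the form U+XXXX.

Offset 0: leading byte 0xD5 = 11010101 → 2-byte char #1 = D5 82.
Offset 2: leading byte 0xE5 = 11100101 → 3-byte char #2 = E5 9A 92.
Offset 5: leading byte 0xF0 = 11110000 → 4-byte char #3 = F0 90 90 85.
Offset 9: leading byte 0xE1 = 11100001 → 3-byte char #4 = E1 9A A7.
Offset 12: leading byte 0xE3 = 11100011 → 3-byte char #5 = E3 83 94.
Leading byte 0xE3 = 11100011 matches 1110xxxx → 3-byte sequence.
Byte 1: 0xE3 = 11100011, payload 0011 (4 bits).
Byte 2: 0x83 = 10000011 (10xxxxxx ✓), payload 000011.
Byte 3: 0x94 = 10010100 (10xxxxxx ✓), payload 010100.
Concatenate: 0011000011010100 = 0x30D4 (16 bits → U+30D4).

U+30D4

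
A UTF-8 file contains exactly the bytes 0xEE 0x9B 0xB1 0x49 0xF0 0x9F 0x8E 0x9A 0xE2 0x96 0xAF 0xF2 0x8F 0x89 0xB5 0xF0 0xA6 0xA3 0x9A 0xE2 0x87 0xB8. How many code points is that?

Byte at offset 0: 0xEE = 11101110 → 3-byte char (#1). Advance 3.
Byte at offset 3: 0x49 = 01001001 → 1-byte char (#2). Advance 1.
Byte at offset 4: 0xF0 = 11110000 → 4-byte char (#3). Advance 4.
Byte at offset 8: 0xE2 = 11100010 → 3-byte char (#4). Advance 3.
Byte at offset 11: 0xF2 = 11110010 → 4-byte char (#5). Advance 4.
Byte at offset 15: 0xF0 = 11110000 → 4-byte char (#6). Advance 4.
Byte at offset 19: 0xE2 = 11100010 → 3-byte char (#7). Advance 3.
Reached end at offset 22 after 7 code points.

7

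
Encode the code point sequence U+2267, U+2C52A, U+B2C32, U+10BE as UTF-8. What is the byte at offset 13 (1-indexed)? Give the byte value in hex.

0x82

1-indexed offset 13 is 0-indexed offset 12.
U+2267 → 3-byte form E2 89 A7 at offsets 0–2.
U+2C52A → 4-byte form F0 AC 94 AA at offsets 3–6.
U+B2C32 → 4-byte form F2 B2 B0 B2 at offsets 7–10.
U+10BE → 3-byte form E1 82 BE at offsets 11–13.
Offset 12 falls in char 4's range; it's byte 2 of E1 82 BE = 0x82.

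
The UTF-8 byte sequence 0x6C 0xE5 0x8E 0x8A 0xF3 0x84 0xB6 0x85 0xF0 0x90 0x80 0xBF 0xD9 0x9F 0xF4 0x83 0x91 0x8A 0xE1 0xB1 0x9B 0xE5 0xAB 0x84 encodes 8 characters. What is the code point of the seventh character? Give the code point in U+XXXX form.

Offset 0: leading byte 0x6C = 01101100 → 1-byte char #1 = 6C.
Offset 1: leading byte 0xE5 = 11100101 → 3-byte char #2 = E5 8E 8A.
Offset 4: leading byte 0xF3 = 11110011 → 4-byte char #3 = F3 84 B6 85.
Offset 8: leading byte 0xF0 = 11110000 → 4-byte char #4 = F0 90 80 BF.
Offset 12: leading byte 0xD9 = 11011001 → 2-byte char #5 = D9 9F.
Offset 14: leading byte 0xF4 = 11110100 → 4-byte char #6 = F4 83 91 8A.
Offset 18: leading byte 0xE1 = 11100001 → 3-byte char #7 = E1 B1 9B.
Leading byte 0xE1 = 11100001 matches 1110xxxx → 3-byte sequence.
Byte 1: 0xE1 = 11100001, payload 0001 (4 bits).
Byte 2: 0xB1 = 10110001 (10xxxxxx ✓), payload 110001.
Byte 3: 0x9B = 10011011 (10xxxxxx ✓), payload 011011.
Concatenate: 0001110001011011 = 0x1C5B (16 bits → U+1C5B).

U+1C5B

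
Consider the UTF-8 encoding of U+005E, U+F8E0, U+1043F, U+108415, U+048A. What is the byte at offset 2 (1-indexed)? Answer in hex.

1-indexed offset 2 is 0-indexed offset 1.
U+005E → 1-byte form 5E at offsets 0–0.
U+F8E0 → 3-byte form EF A3 A0 at offsets 1–3.
Offset 1 falls in char 2's range; it's byte 1 of EF A3 A0 = 0xEF.

0xEF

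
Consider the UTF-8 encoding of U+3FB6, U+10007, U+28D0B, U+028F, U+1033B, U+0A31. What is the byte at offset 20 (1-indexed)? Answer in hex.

1-indexed offset 20 is 0-indexed offset 19.
U+3FB6 → 3-byte form E3 BE B6 at offsets 0–2.
U+10007 → 4-byte form F0 90 80 87 at offsets 3–6.
U+28D0B → 4-byte form F0 A8 B4 8B at offsets 7–10.
U+028F → 2-byte form CA 8F at offsets 11–12.
U+1033B → 4-byte form F0 90 8C BB at offsets 13–16.
U+0A31 → 3-byte form E0 A8 B1 at offsets 17–19.
Offset 19 falls in char 6's range; it's byte 3 of E0 A8 B1 = 0xB1.

0xB1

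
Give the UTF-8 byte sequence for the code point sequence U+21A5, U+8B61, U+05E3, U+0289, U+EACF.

U+21A5: 3-byte form → E2 86 A5.
U+8B61: 3-byte form → E8 AD A1.
U+05E3: 2-byte form → D7 A3.
U+0289: 2-byte form → CA 89.
U+EACF: 3-byte form → EE AB 8F.
Concatenated (13 bytes): E2 86 A5 E8 AD A1 D7 A3 CA 89 EE AB 8F.

E2 86 A5 E8 AD A1 D7 A3 CA 89 EE AB 8F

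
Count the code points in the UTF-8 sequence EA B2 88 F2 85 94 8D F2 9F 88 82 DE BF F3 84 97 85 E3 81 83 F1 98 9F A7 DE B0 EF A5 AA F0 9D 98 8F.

10

Byte at offset 0: 0xEA = 11101010 → 3-byte char (#1). Advance 3.
Byte at offset 3: 0xF2 = 11110010 → 4-byte char (#2). Advance 4.
Byte at offset 7: 0xF2 = 11110010 → 4-byte char (#3). Advance 4.
Byte at offset 11: 0xDE = 11011110 → 2-byte char (#4). Advance 2.
Byte at offset 13: 0xF3 = 11110011 → 4-byte char (#5). Advance 4.
Byte at offset 17: 0xE3 = 11100011 → 3-byte char (#6). Advance 3.
Byte at offset 20: 0xF1 = 11110001 → 4-byte char (#7). Advance 4.
Byte at offset 24: 0xDE = 11011110 → 2-byte char (#8). Advance 2.
Byte at offset 26: 0xEF = 11101111 → 3-byte char (#9). Advance 3.
Byte at offset 29: 0xF0 = 11110000 → 4-byte char (#10). Advance 4.
Reached end at offset 33 after 10 code points.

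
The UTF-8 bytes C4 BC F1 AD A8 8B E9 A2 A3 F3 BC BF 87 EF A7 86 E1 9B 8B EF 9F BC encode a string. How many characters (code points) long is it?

7

Byte at offset 0: 0xC4 = 11000100 → 2-byte char (#1). Advance 2.
Byte at offset 2: 0xF1 = 11110001 → 4-byte char (#2). Advance 4.
Byte at offset 6: 0xE9 = 11101001 → 3-byte char (#3). Advance 3.
Byte at offset 9: 0xF3 = 11110011 → 4-byte char (#4). Advance 4.
Byte at offset 13: 0xEF = 11101111 → 3-byte char (#5). Advance 3.
Byte at offset 16: 0xE1 = 11100001 → 3-byte char (#6). Advance 3.
Byte at offset 19: 0xEF = 11101111 → 3-byte char (#7). Advance 3.
Reached end at offset 22 after 7 code points.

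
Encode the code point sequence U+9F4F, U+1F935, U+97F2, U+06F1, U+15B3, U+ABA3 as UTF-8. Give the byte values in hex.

E9 BD 8F F0 9F A4 B5 E9 9F B2 DB B1 E1 96 B3 EA AE A3

U+9F4F: 3-byte form → E9 BD 8F.
U+1F935: 4-byte form → F0 9F A4 B5.
U+97F2: 3-byte form → E9 9F B2.
U+06F1: 2-byte form → DB B1.
U+15B3: 3-byte form → E1 96 B3.
U+ABA3: 3-byte form → EA AE A3.
Concatenated (18 bytes): E9 BD 8F F0 9F A4 B5 E9 9F B2 DB B1 E1 96 B3 EA AE A3.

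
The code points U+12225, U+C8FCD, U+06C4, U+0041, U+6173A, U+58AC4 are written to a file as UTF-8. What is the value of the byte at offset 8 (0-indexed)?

U+12225 → 4-byte form F0 92 88 A5 at offsets 0–3.
U+C8FCD → 4-byte form F3 88 BF 8D at offsets 4–7.
U+06C4 → 2-byte form DB 84 at offsets 8–9.
Offset 8 falls in char 3's range; it's byte 1 of DB 84 = 0xDB.

0xDB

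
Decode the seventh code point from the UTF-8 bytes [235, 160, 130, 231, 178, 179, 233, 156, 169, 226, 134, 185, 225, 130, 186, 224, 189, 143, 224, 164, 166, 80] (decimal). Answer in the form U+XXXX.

Offset 0: leading byte 0xEB = 11101011 → 3-byte char #1 = EB A0 82.
Offset 3: leading byte 0xE7 = 11100111 → 3-byte char #2 = E7 B2 B3.
Offset 6: leading byte 0xE9 = 11101001 → 3-byte char #3 = E9 9C A9.
Offset 9: leading byte 0xE2 = 11100010 → 3-byte char #4 = E2 86 B9.
Offset 12: leading byte 0xE1 = 11100001 → 3-byte char #5 = E1 82 BA.
Offset 15: leading byte 0xE0 = 11100000 → 3-byte char #6 = E0 BD 8F.
Offset 18: leading byte 0xE0 = 11100000 → 3-byte char #7 = E0 A4 A6.
Leading byte 0xE0 = 11100000 matches 1110xxxx → 3-byte sequence.
Byte 1: 0xE0 = 11100000, payload 0000 (4 bits).
Byte 2: 0xA4 = 10100100 (10xxxxxx ✓), payload 100100.
Byte 3: 0xA6 = 10100110 (10xxxxxx ✓), payload 100110.
Concatenate: 0000100100100110 = 0x926 (16 bits → U+0926).

U+0926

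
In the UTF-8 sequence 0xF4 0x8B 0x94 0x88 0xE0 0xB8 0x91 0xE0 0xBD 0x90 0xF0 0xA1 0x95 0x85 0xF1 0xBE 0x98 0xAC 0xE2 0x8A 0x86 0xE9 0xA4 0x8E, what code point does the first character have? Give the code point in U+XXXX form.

Offset 0: leading byte 0xF4 = 11110100 → 4-byte char #1 = F4 8B 94 88.
Leading byte 0xF4 = 11110100 matches 11110xxx → 4-byte sequence.
Byte 1: 0xF4 = 11110100, payload 100 (3 bits).
Byte 2: 0x8B = 10001011 (10xxxxxx ✓), payload 001011.
Byte 3: 0x94 = 10010100 (10xxxxxx ✓), payload 010100.
Byte 4: 0x88 = 10001000 (10xxxxxx ✓), payload 001000.
Concatenate: 100001011010100001000 = 0x10B508 (21 bits → U+10B508).

U+10B508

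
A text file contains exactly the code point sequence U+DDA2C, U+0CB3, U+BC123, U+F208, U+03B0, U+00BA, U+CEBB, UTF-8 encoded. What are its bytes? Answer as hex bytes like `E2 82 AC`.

U+DDA2C: 4-byte form → F3 9D A8 AC.
U+0CB3: 3-byte form → E0 B2 B3.
U+BC123: 4-byte form → F2 BC 84 A3.
U+F208: 3-byte form → EF 88 88.
U+03B0: 2-byte form → CE B0.
U+00BA: 2-byte form → C2 BA.
U+CEBB: 3-byte form → EC BA BB.
Concatenated (21 bytes): F3 9D A8 AC E0 B2 B3 F2 BC 84 A3 EF 88 88 CE B0 C2 BA EC BA BB.

F3 9D A8 AC E0 B2 B3 F2 BC 84 A3 EF 88 88 CE B0 C2 BA EC BA BB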